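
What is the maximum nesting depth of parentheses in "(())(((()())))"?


Input: "(())(((()())))"
Tracking depth:
  Position 0 '(': depth becomes 1
  Position 1 '(': depth becomes 2
  Position 2 ')': depth becomes 1
  Position 3 ')': depth becomes 0
  Position 4 '(': depth becomes 1
  Position 5 '(': depth becomes 2
  Position 6 '(': depth becomes 3
  Position 7 '(': depth becomes 4
  Position 8 ')': depth becomes 3
  Position 9 '(': depth becomes 4
  Position 10 ')': depth becomes 3
  Position 11 ')': depth becomes 2
  Position 12 ')': depth becomes 1
  Position 13 ')': depth becomes 0
Maximum depth reached: 4

4


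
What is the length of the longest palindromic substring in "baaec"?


Input: "baaec"
Checking substrings for palindromes:
  [1:3] "aa" (len 2) => palindrome
Longest palindromic substring: "aa" with length 2

2


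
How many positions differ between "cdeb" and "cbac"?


Comparing "cdeb" and "cbac" position by position:
  Position 0: 'c' vs 'c' => same
  Position 1: 'd' vs 'b' => DIFFER
  Position 2: 'e' vs 'a' => DIFFER
  Position 3: 'b' vs 'c' => DIFFER
Positions that differ: 3

3


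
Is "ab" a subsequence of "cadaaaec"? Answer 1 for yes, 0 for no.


Check if "ab" is a subsequence of "cadaaaec"
Greedy scan:
  Position 0 ('c'): no match needed
  Position 1 ('a'): matches sub[0] = 'a'
  Position 2 ('d'): no match needed
  Position 3 ('a'): no match needed
  Position 4 ('a'): no match needed
  Position 5 ('a'): no match needed
  Position 6 ('e'): no match needed
  Position 7 ('c'): no match needed
Only matched 1/2 characters => not a subsequence

0


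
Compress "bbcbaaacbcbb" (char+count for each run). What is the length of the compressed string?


Input: bbcbaaacbcbb
Runs:
  'b' x 2 => "b2"
  'c' x 1 => "c1"
  'b' x 1 => "b1"
  'a' x 3 => "a3"
  'c' x 1 => "c1"
  'b' x 1 => "b1"
  'c' x 1 => "c1"
  'b' x 2 => "b2"
Compressed: "b2c1b1a3c1b1c1b2"
Compressed length: 16

16


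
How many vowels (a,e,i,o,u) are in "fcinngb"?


Input: fcinngb
Checking each character:
  'f' at position 0: consonant
  'c' at position 1: consonant
  'i' at position 2: vowel (running total: 1)
  'n' at position 3: consonant
  'n' at position 4: consonant
  'g' at position 5: consonant
  'b' at position 6: consonant
Total vowels: 1

1


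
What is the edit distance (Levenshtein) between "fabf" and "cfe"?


Computing edit distance: "fabf" -> "cfe"
DP table:
           c    f    e
      0    1    2    3
  f   1    1    1    2
  a   2    2    2    2
  b   3    3    3    3
  f   4    4    3    4
Edit distance = dp[4][3] = 4

4


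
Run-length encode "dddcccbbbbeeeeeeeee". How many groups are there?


Input: dddcccbbbbeeeeeeeee
Scanning for consecutive runs:
  Group 1: 'd' x 3 (positions 0-2)
  Group 2: 'c' x 3 (positions 3-5)
  Group 3: 'b' x 4 (positions 6-9)
  Group 4: 'e' x 9 (positions 10-18)
Total groups: 4

4


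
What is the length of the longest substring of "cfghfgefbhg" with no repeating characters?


Input: "cfghfgefbhg"
Sliding window (track last position of each char):
  Position 0 ('c'): window [0,0] length 1 -- new best
  Position 1 ('f'): window [0,1] length 2 -- new best
  Position 2 ('g'): window [0,2] length 3 -- new best
  Position 3 ('h'): window [0,3] length 4 -- new best
  Position 4 ('f'): repeat (last at 1), move window start to 2
  Position 4 ('f'): window [2,4] length 3
  Position 5 ('g'): repeat (last at 2), move window start to 3
  Position 5 ('g'): window [3,5] length 3
  Position 6 ('e'): window [3,6] length 4
  Position 7 ('f'): repeat (last at 4), move window start to 5
  Position 7 ('f'): window [5,7] length 3
  Position 8 ('b'): window [5,8] length 4
  Position 9 ('h'): window [5,9] length 5 -- new best
  Position 10 ('g'): repeat (last at 5), move window start to 6
  Position 10 ('g'): window [6,10] length 5
Longest substring with no repeats: "gefbh" with length 5

5


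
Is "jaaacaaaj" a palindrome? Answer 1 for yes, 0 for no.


Input: jaaacaaaj
Reversed: jaaacaaaj
  Compare pos 0 ('j') with pos 8 ('j'): match
  Compare pos 1 ('a') with pos 7 ('a'): match
  Compare pos 2 ('a') with pos 6 ('a'): match
  Compare pos 3 ('a') with pos 5 ('a'): match
Result: palindrome

1


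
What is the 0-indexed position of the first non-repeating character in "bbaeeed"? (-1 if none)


Input: bbaeeed
Character frequencies:
  'a': 1
  'b': 2
  'd': 1
  'e': 3
Scanning left to right for freq == 1:
  Position 0 ('b'): freq=2, skip
  Position 1 ('b'): freq=2, skip
  Position 2 ('a'): unique! => answer = 2

2


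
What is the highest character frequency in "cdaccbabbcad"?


Input: cdaccbabbcad
Character counts:
  'a': 3
  'b': 3
  'c': 4
  'd': 2
Maximum frequency: 4

4


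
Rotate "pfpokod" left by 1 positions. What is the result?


Input: "pfpokod", rotate left by 1
First 1 characters: "p"
Remaining characters: "fpokod"
Concatenate remaining + first: "fpokod" + "p" = "fpokodp"

fpokodp


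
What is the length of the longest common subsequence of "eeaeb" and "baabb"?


LCS of "eeaeb" and "baabb"
DP table:
           b    a    a    b    b
      0    0    0    0    0    0
  e   0    0    0    0    0    0
  e   0    0    0    0    0    0
  a   0    0    1    1    1    1
  e   0    0    1    1    1    1
  b   0    1    1    1    2    2
LCS length = dp[5][5] = 2

2


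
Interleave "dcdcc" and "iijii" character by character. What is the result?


Interleaving "dcdcc" and "iijii":
  Position 0: 'd' from first, 'i' from second => "di"
  Position 1: 'c' from first, 'i' from second => "ci"
  Position 2: 'd' from first, 'j' from second => "dj"
  Position 3: 'c' from first, 'i' from second => "ci"
  Position 4: 'c' from first, 'i' from second => "ci"
Result: dicidjcici

dicidjcici


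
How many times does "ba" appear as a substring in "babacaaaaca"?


Searching for "ba" in "babacaaaaca"
Scanning each position:
  Position 0: "ba" => MATCH
  Position 1: "ab" => no
  Position 2: "ba" => MATCH
  Position 3: "ac" => no
  Position 4: "ca" => no
  Position 5: "aa" => no
  Position 6: "aa" => no
  Position 7: "aa" => no
  Position 8: "ac" => no
  Position 9: "ca" => no
Total occurrences: 2

2


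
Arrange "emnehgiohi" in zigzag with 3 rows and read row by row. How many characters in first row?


Zigzag "emnehgiohi" into 3 rows:
Placing characters:
  'e' => row 0
  'm' => row 1
  'n' => row 2
  'e' => row 1
  'h' => row 0
  'g' => row 1
  'i' => row 2
  'o' => row 1
  'h' => row 0
  'i' => row 1
Rows:
  Row 0: "ehh"
  Row 1: "megoi"
  Row 2: "ni"
First row length: 3

3


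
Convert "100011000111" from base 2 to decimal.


Input: "100011000111" in base 2
Positional expansion:
  Digit '1' (value 1) x 2^11 = 2048
  Digit '0' (value 0) x 2^10 = 0
  Digit '0' (value 0) x 2^9 = 0
  Digit '0' (value 0) x 2^8 = 0
  Digit '1' (value 1) x 2^7 = 128
  Digit '1' (value 1) x 2^6 = 64
  Digit '0' (value 0) x 2^5 = 0
  Digit '0' (value 0) x 2^4 = 0
  Digit '0' (value 0) x 2^3 = 0
  Digit '1' (value 1) x 2^2 = 4
  Digit '1' (value 1) x 2^1 = 2
  Digit '1' (value 1) x 2^0 = 1
Sum = 2247

2247


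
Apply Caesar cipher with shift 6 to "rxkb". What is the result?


Caesar cipher: shift "rxkb" by 6
  'r' (pos 17) + 6 = pos 23 = 'x'
  'x' (pos 23) + 6 = pos 3 = 'd'
  'k' (pos 10) + 6 = pos 16 = 'q'
  'b' (pos 1) + 6 = pos 7 = 'h'
Result: xdqh

xdqh


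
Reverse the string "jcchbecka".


Input: jcchbecka
Reading characters right to left:
  Position 8: 'a'
  Position 7: 'k'
  Position 6: 'c'
  Position 5: 'e'
  Position 4: 'b'
  Position 3: 'h'
  Position 2: 'c'
  Position 1: 'c'
  Position 0: 'j'
Reversed: akcebhccj

akcebhccj


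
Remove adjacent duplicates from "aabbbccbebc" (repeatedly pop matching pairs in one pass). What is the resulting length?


Input: aabbbccbebc
Stack-based adjacent duplicate removal:
  Read 'a': push. Stack: a
  Read 'a': matches stack top 'a' => pop. Stack: (empty)
  Read 'b': push. Stack: b
  Read 'b': matches stack top 'b' => pop. Stack: (empty)
  Read 'b': push. Stack: b
  Read 'c': push. Stack: bc
  Read 'c': matches stack top 'c' => pop. Stack: b
  Read 'b': matches stack top 'b' => pop. Stack: (empty)
  Read 'e': push. Stack: e
  Read 'b': push. Stack: eb
  Read 'c': push. Stack: ebc
Final stack: "ebc" (length 3)

3


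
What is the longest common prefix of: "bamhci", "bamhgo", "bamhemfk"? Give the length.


Words: bamhci, bamhgo, bamhemfk
  Position 0: all 'b' => match
  Position 1: all 'a' => match
  Position 2: all 'm' => match
  Position 3: all 'h' => match
  Position 4: ('c', 'g', 'e') => mismatch, stop
LCP = "bamh" (length 4)

4


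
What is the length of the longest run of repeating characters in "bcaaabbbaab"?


Input: "bcaaabbbaab"
Scanning for longest run:
  Position 1 ('c'): new char, reset run to 1
  Position 2 ('a'): new char, reset run to 1
  Position 3 ('a'): continues run of 'a', length=2
  Position 4 ('a'): continues run of 'a', length=3
  Position 5 ('b'): new char, reset run to 1
  Position 6 ('b'): continues run of 'b', length=2
  Position 7 ('b'): continues run of 'b', length=3
  Position 8 ('a'): new char, reset run to 1
  Position 9 ('a'): continues run of 'a', length=2
  Position 10 ('b'): new char, reset run to 1
Longest run: 'a' with length 3

3


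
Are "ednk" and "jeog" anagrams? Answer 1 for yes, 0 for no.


Strings: "ednk", "jeog"
Sorted first:  dekn
Sorted second: egjo
Differ at position 0: 'd' vs 'e' => not anagrams

0


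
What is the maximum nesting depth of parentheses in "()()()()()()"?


Input: "()()()()()()"
Tracking depth:
  Position 0 '(': depth becomes 1
  Position 1 ')': depth becomes 0
  Position 2 '(': depth becomes 1
  Position 3 ')': depth becomes 0
  Position 4 '(': depth becomes 1
  Position 5 ')': depth becomes 0
  Position 6 '(': depth becomes 1
  Position 7 ')': depth becomes 0
  Position 8 '(': depth becomes 1
  Position 9 ')': depth becomes 0
  Position 10 '(': depth becomes 1
  Position 11 ')': depth becomes 0
Maximum depth reached: 1

1


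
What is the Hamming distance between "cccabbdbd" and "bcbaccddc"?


Comparing "cccabbdbd" and "bcbaccddc" position by position:
  Position 0: 'c' vs 'b' => differ
  Position 1: 'c' vs 'c' => same
  Position 2: 'c' vs 'b' => differ
  Position 3: 'a' vs 'a' => same
  Position 4: 'b' vs 'c' => differ
  Position 5: 'b' vs 'c' => differ
  Position 6: 'd' vs 'd' => same
  Position 7: 'b' vs 'd' => differ
  Position 8: 'd' vs 'c' => differ
Total differences (Hamming distance): 6

6


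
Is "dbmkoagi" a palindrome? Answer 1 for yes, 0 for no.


Input: dbmkoagi
Reversed: igaokmbd
  Compare pos 0 ('d') with pos 7 ('i'): MISMATCH
  Compare pos 1 ('b') with pos 6 ('g'): MISMATCH
  Compare pos 2 ('m') with pos 5 ('a'): MISMATCH
  Compare pos 3 ('k') with pos 4 ('o'): MISMATCH
Result: not a palindrome

0


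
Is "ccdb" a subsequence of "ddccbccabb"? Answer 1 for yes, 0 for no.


Check if "ccdb" is a subsequence of "ddccbccabb"
Greedy scan:
  Position 0 ('d'): no match needed
  Position 1 ('d'): no match needed
  Position 2 ('c'): matches sub[0] = 'c'
  Position 3 ('c'): matches sub[1] = 'c'
  Position 4 ('b'): no match needed
  Position 5 ('c'): no match needed
  Position 6 ('c'): no match needed
  Position 7 ('a'): no match needed
  Position 8 ('b'): no match needed
  Position 9 ('b'): no match needed
Only matched 2/4 characters => not a subsequence

0


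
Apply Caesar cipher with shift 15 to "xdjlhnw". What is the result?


Caesar cipher: shift "xdjlhnw" by 15
  'x' (pos 23) + 15 = pos 12 = 'm'
  'd' (pos 3) + 15 = pos 18 = 's'
  'j' (pos 9) + 15 = pos 24 = 'y'
  'l' (pos 11) + 15 = pos 0 = 'a'
  'h' (pos 7) + 15 = pos 22 = 'w'
  'n' (pos 13) + 15 = pos 2 = 'c'
  'w' (pos 22) + 15 = pos 11 = 'l'
Result: msyawcl

msyawcl


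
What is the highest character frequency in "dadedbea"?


Input: dadedbea
Character counts:
  'a': 2
  'b': 1
  'd': 3
  'e': 2
Maximum frequency: 3

3


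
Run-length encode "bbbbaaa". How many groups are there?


Input: bbbbaaa
Scanning for consecutive runs:
  Group 1: 'b' x 4 (positions 0-3)
  Group 2: 'a' x 3 (positions 4-6)
Total groups: 2

2


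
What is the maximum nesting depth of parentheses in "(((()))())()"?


Input: "(((()))())()"
Tracking depth:
  Position 0 '(': depth becomes 1
  Position 1 '(': depth becomes 2
  Position 2 '(': depth becomes 3
  Position 3 '(': depth becomes 4
  Position 4 ')': depth becomes 3
  Position 5 ')': depth becomes 2
  Position 6 ')': depth becomes 1
  Position 7 '(': depth becomes 2
  Position 8 ')': depth becomes 1
  Position 9 ')': depth becomes 0
  Position 10 '(': depth becomes 1
  Position 11 ')': depth becomes 0
Maximum depth reached: 4

4


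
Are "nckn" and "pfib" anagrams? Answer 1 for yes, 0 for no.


Strings: "nckn", "pfib"
Sorted first:  cknn
Sorted second: bfip
Differ at position 0: 'c' vs 'b' => not anagrams

0


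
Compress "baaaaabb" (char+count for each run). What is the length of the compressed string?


Input: baaaaabb
Runs:
  'b' x 1 => "b1"
  'a' x 5 => "a5"
  'b' x 2 => "b2"
Compressed: "b1a5b2"
Compressed length: 6

6


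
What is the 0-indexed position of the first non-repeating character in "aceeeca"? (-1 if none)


Input: aceeeca
Character frequencies:
  'a': 2
  'c': 2
  'e': 3
Scanning left to right for freq == 1:
  Position 0 ('a'): freq=2, skip
  Position 1 ('c'): freq=2, skip
  Position 2 ('e'): freq=3, skip
  Position 3 ('e'): freq=3, skip
  Position 4 ('e'): freq=3, skip
  Position 5 ('c'): freq=2, skip
  Position 6 ('a'): freq=2, skip
  No unique character found => answer = -1

-1


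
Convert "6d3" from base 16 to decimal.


Input: "6d3" in base 16
Positional expansion:
  Digit '6' (value 6) x 16^2 = 1536
  Digit 'd' (value 13) x 16^1 = 208
  Digit '3' (value 3) x 16^0 = 3
Sum = 1747

1747


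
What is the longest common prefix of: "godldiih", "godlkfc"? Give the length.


Words: godldiih, godlkfc
  Position 0: all 'g' => match
  Position 1: all 'o' => match
  Position 2: all 'd' => match
  Position 3: all 'l' => match
  Position 4: ('d', 'k') => mismatch, stop
LCP = "godl" (length 4)

4


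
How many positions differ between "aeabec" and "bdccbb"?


Comparing "aeabec" and "bdccbb" position by position:
  Position 0: 'a' vs 'b' => DIFFER
  Position 1: 'e' vs 'd' => DIFFER
  Position 2: 'a' vs 'c' => DIFFER
  Position 3: 'b' vs 'c' => DIFFER
  Position 4: 'e' vs 'b' => DIFFER
  Position 5: 'c' vs 'b' => DIFFER
Positions that differ: 6

6


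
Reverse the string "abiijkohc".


Input: abiijkohc
Reading characters right to left:
  Position 8: 'c'
  Position 7: 'h'
  Position 6: 'o'
  Position 5: 'k'
  Position 4: 'j'
  Position 3: 'i'
  Position 2: 'i'
  Position 1: 'b'
  Position 0: 'a'
Reversed: chokjiiba

chokjiiba


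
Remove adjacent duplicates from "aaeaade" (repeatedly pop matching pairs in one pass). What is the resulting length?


Input: aaeaade
Stack-based adjacent duplicate removal:
  Read 'a': push. Stack: a
  Read 'a': matches stack top 'a' => pop. Stack: (empty)
  Read 'e': push. Stack: e
  Read 'a': push. Stack: ea
  Read 'a': matches stack top 'a' => pop. Stack: e
  Read 'd': push. Stack: ed
  Read 'e': push. Stack: ede
Final stack: "ede" (length 3)

3


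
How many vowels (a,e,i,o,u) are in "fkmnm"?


Input: fkmnm
Checking each character:
  'f' at position 0: consonant
  'k' at position 1: consonant
  'm' at position 2: consonant
  'n' at position 3: consonant
  'm' at position 4: consonant
Total vowels: 0

0


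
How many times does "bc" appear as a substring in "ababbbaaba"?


Searching for "bc" in "ababbbaaba"
Scanning each position:
  Position 0: "ab" => no
  Position 1: "ba" => no
  Position 2: "ab" => no
  Position 3: "bb" => no
  Position 4: "bb" => no
  Position 5: "ba" => no
  Position 6: "aa" => no
  Position 7: "ab" => no
  Position 8: "ba" => no
Total occurrences: 0

0


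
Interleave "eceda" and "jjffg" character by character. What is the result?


Interleaving "eceda" and "jjffg":
  Position 0: 'e' from first, 'j' from second => "ej"
  Position 1: 'c' from first, 'j' from second => "cj"
  Position 2: 'e' from first, 'f' from second => "ef"
  Position 3: 'd' from first, 'f' from second => "df"
  Position 4: 'a' from first, 'g' from second => "ag"
Result: ejcjefdfag

ejcjefdfag


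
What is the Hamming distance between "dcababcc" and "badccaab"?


Comparing "dcababcc" and "badccaab" position by position:
  Position 0: 'd' vs 'b' => differ
  Position 1: 'c' vs 'a' => differ
  Position 2: 'a' vs 'd' => differ
  Position 3: 'b' vs 'c' => differ
  Position 4: 'a' vs 'c' => differ
  Position 5: 'b' vs 'a' => differ
  Position 6: 'c' vs 'a' => differ
  Position 7: 'c' vs 'b' => differ
Total differences (Hamming distance): 8

8


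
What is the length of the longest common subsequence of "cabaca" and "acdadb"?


LCS of "cabaca" and "acdadb"
DP table:
           a    c    d    a    d    b
      0    0    0    0    0    0    0
  c   0    0    1    1    1    1    1
  a   0    1    1    1    2    2    2
  b   0    1    1    1    2    2    3
  a   0    1    1    1    2    2    3
  c   0    1    2    2    2    2    3
  a   0    1    2    2    3    3    3
LCS length = dp[6][6] = 3

3


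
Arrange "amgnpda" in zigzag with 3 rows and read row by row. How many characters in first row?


Zigzag "amgnpda" into 3 rows:
Placing characters:
  'a' => row 0
  'm' => row 1
  'g' => row 2
  'n' => row 1
  'p' => row 0
  'd' => row 1
  'a' => row 2
Rows:
  Row 0: "ap"
  Row 1: "mnd"
  Row 2: "ga"
First row length: 2

2


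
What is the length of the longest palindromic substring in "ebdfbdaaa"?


Input: "ebdfbdaaa"
Checking substrings for palindromes:
  [6:9] "aaa" (len 3) => palindrome
  [6:8] "aa" (len 2) => palindrome
  [7:9] "aa" (len 2) => palindrome
Longest palindromic substring: "aaa" with length 3

3


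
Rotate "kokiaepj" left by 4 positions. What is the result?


Input: "kokiaepj", rotate left by 4
First 4 characters: "koki"
Remaining characters: "aepj"
Concatenate remaining + first: "aepj" + "koki" = "aepjkoki"

aepjkoki


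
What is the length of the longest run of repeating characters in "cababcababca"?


Input: "cababcababca"
Scanning for longest run:
  Position 1 ('a'): new char, reset run to 1
  Position 2 ('b'): new char, reset run to 1
  Position 3 ('a'): new char, reset run to 1
  Position 4 ('b'): new char, reset run to 1
  Position 5 ('c'): new char, reset run to 1
  Position 6 ('a'): new char, reset run to 1
  Position 7 ('b'): new char, reset run to 1
  Position 8 ('a'): new char, reset run to 1
  Position 9 ('b'): new char, reset run to 1
  Position 10 ('c'): new char, reset run to 1
  Position 11 ('a'): new char, reset run to 1
Longest run: 'c' with length 1

1


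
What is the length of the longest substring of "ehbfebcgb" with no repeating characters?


Input: "ehbfebcgb"
Sliding window (track last position of each char):
  Position 0 ('e'): window [0,0] length 1 -- new best
  Position 1 ('h'): window [0,1] length 2 -- new best
  Position 2 ('b'): window [0,2] length 3 -- new best
  Position 3 ('f'): window [0,3] length 4 -- new best
  Position 4 ('e'): repeat (last at 0), move window start to 1
  Position 4 ('e'): window [1,4] length 4
  Position 5 ('b'): repeat (last at 2), move window start to 3
  Position 5 ('b'): window [3,5] length 3
  Position 6 ('c'): window [3,6] length 4
  Position 7 ('g'): window [3,7] length 5 -- new best
  Position 8 ('b'): repeat (last at 5), move window start to 6
  Position 8 ('b'): window [6,8] length 3
Longest substring with no repeats: "febcg" with length 5

5


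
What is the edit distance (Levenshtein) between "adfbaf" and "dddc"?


Computing edit distance: "adfbaf" -> "dddc"
DP table:
           d    d    d    c
      0    1    2    3    4
  a   1    1    2    3    4
  d   2    1    1    2    3
  f   3    2    2    2    3
  b   4    3    3    3    3
  a   5    4    4    4    4
  f   6    5    5    5    5
Edit distance = dp[6][4] = 5

5


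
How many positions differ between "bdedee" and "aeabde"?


Comparing "bdedee" and "aeabde" position by position:
  Position 0: 'b' vs 'a' => DIFFER
  Position 1: 'd' vs 'e' => DIFFER
  Position 2: 'e' vs 'a' => DIFFER
  Position 3: 'd' vs 'b' => DIFFER
  Position 4: 'e' vs 'd' => DIFFER
  Position 5: 'e' vs 'e' => same
Positions that differ: 5

5


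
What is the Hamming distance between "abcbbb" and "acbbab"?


Comparing "abcbbb" and "acbbab" position by position:
  Position 0: 'a' vs 'a' => same
  Position 1: 'b' vs 'c' => differ
  Position 2: 'c' vs 'b' => differ
  Position 3: 'b' vs 'b' => same
  Position 4: 'b' vs 'a' => differ
  Position 5: 'b' vs 'b' => same
Total differences (Hamming distance): 3

3


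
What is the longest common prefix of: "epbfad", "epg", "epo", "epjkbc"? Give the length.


Words: epbfad, epg, epo, epjkbc
  Position 0: all 'e' => match
  Position 1: all 'p' => match
  Position 2: ('b', 'g', 'o', 'j') => mismatch, stop
LCP = "ep" (length 2)

2


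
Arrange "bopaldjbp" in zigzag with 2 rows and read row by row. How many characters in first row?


Zigzag "bopaldjbp" into 2 rows:
Placing characters:
  'b' => row 0
  'o' => row 1
  'p' => row 0
  'a' => row 1
  'l' => row 0
  'd' => row 1
  'j' => row 0
  'b' => row 1
  'p' => row 0
Rows:
  Row 0: "bpljp"
  Row 1: "oadb"
First row length: 5

5


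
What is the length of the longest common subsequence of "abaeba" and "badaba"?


LCS of "abaeba" and "badaba"
DP table:
           b    a    d    a    b    a
      0    0    0    0    0    0    0
  a   0    0    1    1    1    1    1
  b   0    1    1    1    1    2    2
  a   0    1    2    2    2    2    3
  e   0    1    2    2    2    2    3
  b   0    1    2    2    2    3    3
  a   0    1    2    2    3    3    4
LCS length = dp[6][6] = 4

4


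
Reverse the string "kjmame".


Input: kjmame
Reading characters right to left:
  Position 5: 'e'
  Position 4: 'm'
  Position 3: 'a'
  Position 2: 'm'
  Position 1: 'j'
  Position 0: 'k'
Reversed: emamjk

emamjk


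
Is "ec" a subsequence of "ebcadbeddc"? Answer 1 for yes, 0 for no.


Check if "ec" is a subsequence of "ebcadbeddc"
Greedy scan:
  Position 0 ('e'): matches sub[0] = 'e'
  Position 1 ('b'): no match needed
  Position 2 ('c'): matches sub[1] = 'c'
  Position 3 ('a'): no match needed
  Position 4 ('d'): no match needed
  Position 5 ('b'): no match needed
  Position 6 ('e'): no match needed
  Position 7 ('d'): no match needed
  Position 8 ('d'): no match needed
  Position 9 ('c'): no match needed
All 2 characters matched => is a subsequence

1


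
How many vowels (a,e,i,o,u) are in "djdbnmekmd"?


Input: djdbnmekmd
Checking each character:
  'd' at position 0: consonant
  'j' at position 1: consonant
  'd' at position 2: consonant
  'b' at position 3: consonant
  'n' at position 4: consonant
  'm' at position 5: consonant
  'e' at position 6: vowel (running total: 1)
  'k' at position 7: consonant
  'm' at position 8: consonant
  'd' at position 9: consonant
Total vowels: 1

1


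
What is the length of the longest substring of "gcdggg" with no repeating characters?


Input: "gcdggg"
Sliding window (track last position of each char):
  Position 0 ('g'): window [0,0] length 1 -- new best
  Position 1 ('c'): window [0,1] length 2 -- new best
  Position 2 ('d'): window [0,2] length 3 -- new best
  Position 3 ('g'): repeat (last at 0), move window start to 1
  Position 3 ('g'): window [1,3] length 3
  Position 4 ('g'): repeat (last at 3), move window start to 4
  Position 4 ('g'): window [4,4] length 1
  Position 5 ('g'): repeat (last at 4), move window start to 5
  Position 5 ('g'): window [5,5] length 1
Longest substring with no repeats: "gcd" with length 3

3


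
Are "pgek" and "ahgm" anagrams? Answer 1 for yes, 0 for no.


Strings: "pgek", "ahgm"
Sorted first:  egkp
Sorted second: aghm
Differ at position 0: 'e' vs 'a' => not anagrams

0


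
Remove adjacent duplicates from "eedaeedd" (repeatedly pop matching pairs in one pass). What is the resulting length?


Input: eedaeedd
Stack-based adjacent duplicate removal:
  Read 'e': push. Stack: e
  Read 'e': matches stack top 'e' => pop. Stack: (empty)
  Read 'd': push. Stack: d
  Read 'a': push. Stack: da
  Read 'e': push. Stack: dae
  Read 'e': matches stack top 'e' => pop. Stack: da
  Read 'd': push. Stack: dad
  Read 'd': matches stack top 'd' => pop. Stack: da
Final stack: "da" (length 2)

2


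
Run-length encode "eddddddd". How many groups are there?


Input: eddddddd
Scanning for consecutive runs:
  Group 1: 'e' x 1 (positions 0-0)
  Group 2: 'd' x 7 (positions 1-7)
Total groups: 2

2


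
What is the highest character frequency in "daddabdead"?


Input: daddabdead
Character counts:
  'a': 3
  'b': 1
  'd': 5
  'e': 1
Maximum frequency: 5

5


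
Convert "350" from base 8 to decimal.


Input: "350" in base 8
Positional expansion:
  Digit '3' (value 3) x 8^2 = 192
  Digit '5' (value 5) x 8^1 = 40
  Digit '0' (value 0) x 8^0 = 0
Sum = 232

232


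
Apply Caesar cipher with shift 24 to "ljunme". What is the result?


Caesar cipher: shift "ljunme" by 24
  'l' (pos 11) + 24 = pos 9 = 'j'
  'j' (pos 9) + 24 = pos 7 = 'h'
  'u' (pos 20) + 24 = pos 18 = 's'
  'n' (pos 13) + 24 = pos 11 = 'l'
  'm' (pos 12) + 24 = pos 10 = 'k'
  'e' (pos 4) + 24 = pos 2 = 'c'
Result: jhslkc

jhslkc


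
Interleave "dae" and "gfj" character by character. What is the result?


Interleaving "dae" and "gfj":
  Position 0: 'd' from first, 'g' from second => "dg"
  Position 1: 'a' from first, 'f' from second => "af"
  Position 2: 'e' from first, 'j' from second => "ej"
Result: dgafej

dgafej


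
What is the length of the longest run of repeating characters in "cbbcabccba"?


Input: "cbbcabccba"
Scanning for longest run:
  Position 1 ('b'): new char, reset run to 1
  Position 2 ('b'): continues run of 'b', length=2
  Position 3 ('c'): new char, reset run to 1
  Position 4 ('a'): new char, reset run to 1
  Position 5 ('b'): new char, reset run to 1
  Position 6 ('c'): new char, reset run to 1
  Position 7 ('c'): continues run of 'c', length=2
  Position 8 ('b'): new char, reset run to 1
  Position 9 ('a'): new char, reset run to 1
Longest run: 'b' with length 2

2


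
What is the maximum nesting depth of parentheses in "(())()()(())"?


Input: "(())()()(())"
Tracking depth:
  Position 0 '(': depth becomes 1
  Position 1 '(': depth becomes 2
  Position 2 ')': depth becomes 1
  Position 3 ')': depth becomes 0
  Position 4 '(': depth becomes 1
  Position 5 ')': depth becomes 0
  Position 6 '(': depth becomes 1
  Position 7 ')': depth becomes 0
  Position 8 '(': depth becomes 1
  Position 9 '(': depth becomes 2
  Position 10 ')': depth becomes 1
  Position 11 ')': depth becomes 0
Maximum depth reached: 2

2


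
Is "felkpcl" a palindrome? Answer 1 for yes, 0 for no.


Input: felkpcl
Reversed: lcpklef
  Compare pos 0 ('f') with pos 6 ('l'): MISMATCH
  Compare pos 1 ('e') with pos 5 ('c'): MISMATCH
  Compare pos 2 ('l') with pos 4 ('p'): MISMATCH
Result: not a palindrome

0


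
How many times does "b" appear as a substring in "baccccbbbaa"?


Searching for "b" in "baccccbbbaa"
Scanning each position:
  Position 0: "b" => MATCH
  Position 1: "a" => no
  Position 2: "c" => no
  Position 3: "c" => no
  Position 4: "c" => no
  Position 5: "c" => no
  Position 6: "b" => MATCH
  Position 7: "b" => MATCH
  Position 8: "b" => MATCH
  Position 9: "a" => no
  Position 10: "a" => no
Total occurrences: 4

4


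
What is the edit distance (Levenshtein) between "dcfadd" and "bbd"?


Computing edit distance: "dcfadd" -> "bbd"
DP table:
           b    b    d
      0    1    2    3
  d   1    1    2    2
  c   2    2    2    3
  f   3    3    3    3
  a   4    4    4    4
  d   5    5    5    4
  d   6    6    6    5
Edit distance = dp[6][3] = 5

5


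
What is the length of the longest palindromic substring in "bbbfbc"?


Input: "bbbfbc"
Checking substrings for palindromes:
  [0:3] "bbb" (len 3) => palindrome
  [2:5] "bfb" (len 3) => palindrome
  [0:2] "bb" (len 2) => palindrome
  [1:3] "bb" (len 2) => palindrome
Longest palindromic substring: "bbb" with length 3

3


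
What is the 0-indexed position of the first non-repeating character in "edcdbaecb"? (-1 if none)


Input: edcdbaecb
Character frequencies:
  'a': 1
  'b': 2
  'c': 2
  'd': 2
  'e': 2
Scanning left to right for freq == 1:
  Position 0 ('e'): freq=2, skip
  Position 1 ('d'): freq=2, skip
  Position 2 ('c'): freq=2, skip
  Position 3 ('d'): freq=2, skip
  Position 4 ('b'): freq=2, skip
  Position 5 ('a'): unique! => answer = 5

5


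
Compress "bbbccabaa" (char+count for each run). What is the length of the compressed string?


Input: bbbccabaa
Runs:
  'b' x 3 => "b3"
  'c' x 2 => "c2"
  'a' x 1 => "a1"
  'b' x 1 => "b1"
  'a' x 2 => "a2"
Compressed: "b3c2a1b1a2"
Compressed length: 10

10


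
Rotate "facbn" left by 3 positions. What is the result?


Input: "facbn", rotate left by 3
First 3 characters: "fac"
Remaining characters: "bn"
Concatenate remaining + first: "bn" + "fac" = "bnfac"

bnfac


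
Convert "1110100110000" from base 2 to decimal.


Input: "1110100110000" in base 2
Positional expansion:
  Digit '1' (value 1) x 2^12 = 4096
  Digit '1' (value 1) x 2^11 = 2048
  Digit '1' (value 1) x 2^10 = 1024
  Digit '0' (value 0) x 2^9 = 0
  Digit '1' (value 1) x 2^8 = 256
  Digit '0' (value 0) x 2^7 = 0
  Digit '0' (value 0) x 2^6 = 0
  Digit '1' (value 1) x 2^5 = 32
  Digit '1' (value 1) x 2^4 = 16
  Digit '0' (value 0) x 2^3 = 0
  Digit '0' (value 0) x 2^2 = 0
  Digit '0' (value 0) x 2^1 = 0
  Digit '0' (value 0) x 2^0 = 0
Sum = 7472

7472


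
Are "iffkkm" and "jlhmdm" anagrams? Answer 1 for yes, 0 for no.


Strings: "iffkkm", "jlhmdm"
Sorted first:  ffikkm
Sorted second: dhjlmm
Differ at position 0: 'f' vs 'd' => not anagrams

0


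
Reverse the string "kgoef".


Input: kgoef
Reading characters right to left:
  Position 4: 'f'
  Position 3: 'e'
  Position 2: 'o'
  Position 1: 'g'
  Position 0: 'k'
Reversed: feogk

feogk


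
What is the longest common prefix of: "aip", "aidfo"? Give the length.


Words: aip, aidfo
  Position 0: all 'a' => match
  Position 1: all 'i' => match
  Position 2: ('p', 'd') => mismatch, stop
LCP = "ai" (length 2)

2


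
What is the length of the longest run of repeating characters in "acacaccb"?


Input: "acacaccb"
Scanning for longest run:
  Position 1 ('c'): new char, reset run to 1
  Position 2 ('a'): new char, reset run to 1
  Position 3 ('c'): new char, reset run to 1
  Position 4 ('a'): new char, reset run to 1
  Position 5 ('c'): new char, reset run to 1
  Position 6 ('c'): continues run of 'c', length=2
  Position 7 ('b'): new char, reset run to 1
Longest run: 'c' with length 2

2


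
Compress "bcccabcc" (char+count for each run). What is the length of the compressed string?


Input: bcccabcc
Runs:
  'b' x 1 => "b1"
  'c' x 3 => "c3"
  'a' x 1 => "a1"
  'b' x 1 => "b1"
  'c' x 2 => "c2"
Compressed: "b1c3a1b1c2"
Compressed length: 10

10


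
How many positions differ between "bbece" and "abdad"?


Comparing "bbece" and "abdad" position by position:
  Position 0: 'b' vs 'a' => DIFFER
  Position 1: 'b' vs 'b' => same
  Position 2: 'e' vs 'd' => DIFFER
  Position 3: 'c' vs 'a' => DIFFER
  Position 4: 'e' vs 'd' => DIFFER
Positions that differ: 4

4


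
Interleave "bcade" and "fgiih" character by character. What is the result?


Interleaving "bcade" and "fgiih":
  Position 0: 'b' from first, 'f' from second => "bf"
  Position 1: 'c' from first, 'g' from second => "cg"
  Position 2: 'a' from first, 'i' from second => "ai"
  Position 3: 'd' from first, 'i' from second => "di"
  Position 4: 'e' from first, 'h' from second => "eh"
Result: bfcgaidieh

bfcgaidieh


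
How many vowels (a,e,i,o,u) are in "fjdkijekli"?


Input: fjdkijekli
Checking each character:
  'f' at position 0: consonant
  'j' at position 1: consonant
  'd' at position 2: consonant
  'k' at position 3: consonant
  'i' at position 4: vowel (running total: 1)
  'j' at position 5: consonant
  'e' at position 6: vowel (running total: 2)
  'k' at position 7: consonant
  'l' at position 8: consonant
  'i' at position 9: vowel (running total: 3)
Total vowels: 3

3


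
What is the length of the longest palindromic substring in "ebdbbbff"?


Input: "ebdbbbff"
Checking substrings for palindromes:
  [1:4] "bdb" (len 3) => palindrome
  [3:6] "bbb" (len 3) => palindrome
  [3:5] "bb" (len 2) => palindrome
  [4:6] "bb" (len 2) => palindrome
  [6:8] "ff" (len 2) => palindrome
Longest palindromic substring: "bdb" with length 3

3


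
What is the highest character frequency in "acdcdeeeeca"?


Input: acdcdeeeeca
Character counts:
  'a': 2
  'c': 3
  'd': 2
  'e': 4
Maximum frequency: 4

4


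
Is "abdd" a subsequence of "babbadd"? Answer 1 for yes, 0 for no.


Check if "abdd" is a subsequence of "babbadd"
Greedy scan:
  Position 0 ('b'): no match needed
  Position 1 ('a'): matches sub[0] = 'a'
  Position 2 ('b'): matches sub[1] = 'b'
  Position 3 ('b'): no match needed
  Position 4 ('a'): no match needed
  Position 5 ('d'): matches sub[2] = 'd'
  Position 6 ('d'): matches sub[3] = 'd'
All 4 characters matched => is a subsequence

1


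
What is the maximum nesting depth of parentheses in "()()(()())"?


Input: "()()(()())"
Tracking depth:
  Position 0 '(': depth becomes 1
  Position 1 ')': depth becomes 0
  Position 2 '(': depth becomes 1
  Position 3 ')': depth becomes 0
  Position 4 '(': depth becomes 1
  Position 5 '(': depth becomes 2
  Position 6 ')': depth becomes 1
  Position 7 '(': depth becomes 2
  Position 8 ')': depth becomes 1
  Position 9 ')': depth becomes 0
Maximum depth reached: 2

2


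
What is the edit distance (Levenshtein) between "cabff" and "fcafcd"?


Computing edit distance: "cabff" -> "fcafcd"
DP table:
           f    c    a    f    c    d
      0    1    2    3    4    5    6
  c   1    1    1    2    3    4    5
  a   2    2    2    1    2    3    4
  b   3    3    3    2    2    3    4
  f   4    3    4    3    2    3    4
  f   5    4    4    4    3    3    4
Edit distance = dp[5][6] = 4

4


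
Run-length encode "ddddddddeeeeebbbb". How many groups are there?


Input: ddddddddeeeeebbbb
Scanning for consecutive runs:
  Group 1: 'd' x 8 (positions 0-7)
  Group 2: 'e' x 5 (positions 8-12)
  Group 3: 'b' x 4 (positions 13-16)
Total groups: 3

3


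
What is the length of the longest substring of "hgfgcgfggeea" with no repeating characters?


Input: "hgfgcgfggeea"
Sliding window (track last position of each char):
  Position 0 ('h'): window [0,0] length 1 -- new best
  Position 1 ('g'): window [0,1] length 2 -- new best
  Position 2 ('f'): window [0,2] length 3 -- new best
  Position 3 ('g'): repeat (last at 1), move window start to 2
  Position 3 ('g'): window [2,3] length 2
  Position 4 ('c'): window [2,4] length 3
  Position 5 ('g'): repeat (last at 3), move window start to 4
  Position 5 ('g'): window [4,5] length 2
  Position 6 ('f'): window [4,6] length 3
  Position 7 ('g'): repeat (last at 5), move window start to 6
  Position 7 ('g'): window [6,7] length 2
  Position 8 ('g'): repeat (last at 7), move window start to 8
  Position 8 ('g'): window [8,8] length 1
  Position 9 ('e'): window [8,9] length 2
  Position 10 ('e'): repeat (last at 9), move window start to 10
  Position 10 ('e'): window [10,10] length 1
  Position 11 ('a'): window [10,11] length 2
Longest substring with no repeats: "hgf" with length 3

3


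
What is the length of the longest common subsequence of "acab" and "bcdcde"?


LCS of "acab" and "bcdcde"
DP table:
           b    c    d    c    d    e
      0    0    0    0    0    0    0
  a   0    0    0    0    0    0    0
  c   0    0    1    1    1    1    1
  a   0    0    1    1    1    1    1
  b   0    1    1    1    1    1    1
LCS length = dp[4][6] = 1

1


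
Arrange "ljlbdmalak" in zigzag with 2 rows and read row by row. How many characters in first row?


Zigzag "ljlbdmalak" into 2 rows:
Placing characters:
  'l' => row 0
  'j' => row 1
  'l' => row 0
  'b' => row 1
  'd' => row 0
  'm' => row 1
  'a' => row 0
  'l' => row 1
  'a' => row 0
  'k' => row 1
Rows:
  Row 0: "lldaa"
  Row 1: "jbmlk"
First row length: 5

5


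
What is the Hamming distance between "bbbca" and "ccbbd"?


Comparing "bbbca" and "ccbbd" position by position:
  Position 0: 'b' vs 'c' => differ
  Position 1: 'b' vs 'c' => differ
  Position 2: 'b' vs 'b' => same
  Position 3: 'c' vs 'b' => differ
  Position 4: 'a' vs 'd' => differ
Total differences (Hamming distance): 4

4


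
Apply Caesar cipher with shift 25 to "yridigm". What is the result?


Caesar cipher: shift "yridigm" by 25
  'y' (pos 24) + 25 = pos 23 = 'x'
  'r' (pos 17) + 25 = pos 16 = 'q'
  'i' (pos 8) + 25 = pos 7 = 'h'
  'd' (pos 3) + 25 = pos 2 = 'c'
  'i' (pos 8) + 25 = pos 7 = 'h'
  'g' (pos 6) + 25 = pos 5 = 'f'
  'm' (pos 12) + 25 = pos 11 = 'l'
Result: xqhchfl

xqhchfl


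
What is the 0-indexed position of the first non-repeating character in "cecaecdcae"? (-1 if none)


Input: cecaecdcae
Character frequencies:
  'a': 2
  'c': 4
  'd': 1
  'e': 3
Scanning left to right for freq == 1:
  Position 0 ('c'): freq=4, skip
  Position 1 ('e'): freq=3, skip
  Position 2 ('c'): freq=4, skip
  Position 3 ('a'): freq=2, skip
  Position 4 ('e'): freq=3, skip
  Position 5 ('c'): freq=4, skip
  Position 6 ('d'): unique! => answer = 6

6


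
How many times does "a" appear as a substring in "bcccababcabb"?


Searching for "a" in "bcccababcabb"
Scanning each position:
  Position 0: "b" => no
  Position 1: "c" => no
  Position 2: "c" => no
  Position 3: "c" => no
  Position 4: "a" => MATCH
  Position 5: "b" => no
  Position 6: "a" => MATCH
  Position 7: "b" => no
  Position 8: "c" => no
  Position 9: "a" => MATCH
  Position 10: "b" => no
  Position 11: "b" => no
Total occurrences: 3

3


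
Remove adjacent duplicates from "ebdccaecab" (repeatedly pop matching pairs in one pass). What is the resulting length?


Input: ebdccaecab
Stack-based adjacent duplicate removal:
  Read 'e': push. Stack: e
  Read 'b': push. Stack: eb
  Read 'd': push. Stack: ebd
  Read 'c': push. Stack: ebdc
  Read 'c': matches stack top 'c' => pop. Stack: ebd
  Read 'a': push. Stack: ebda
  Read 'e': push. Stack: ebdae
  Read 'c': push. Stack: ebdaec
  Read 'a': push. Stack: ebdaeca
  Read 'b': push. Stack: ebdaecab
Final stack: "ebdaecab" (length 8)

8


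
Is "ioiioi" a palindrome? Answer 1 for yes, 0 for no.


Input: ioiioi
Reversed: ioiioi
  Compare pos 0 ('i') with pos 5 ('i'): match
  Compare pos 1 ('o') with pos 4 ('o'): match
  Compare pos 2 ('i') with pos 3 ('i'): match
Result: palindrome

1


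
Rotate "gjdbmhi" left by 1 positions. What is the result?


Input: "gjdbmhi", rotate left by 1
First 1 characters: "g"
Remaining characters: "jdbmhi"
Concatenate remaining + first: "jdbmhi" + "g" = "jdbmhig"

jdbmhig


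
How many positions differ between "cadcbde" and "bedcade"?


Comparing "cadcbde" and "bedcade" position by position:
  Position 0: 'c' vs 'b' => DIFFER
  Position 1: 'a' vs 'e' => DIFFER
  Position 2: 'd' vs 'd' => same
  Position 3: 'c' vs 'c' => same
  Position 4: 'b' vs 'a' => DIFFER
  Position 5: 'd' vs 'd' => same
  Position 6: 'e' vs 'e' => same
Positions that differ: 3

3


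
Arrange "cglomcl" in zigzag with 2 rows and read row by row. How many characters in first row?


Zigzag "cglomcl" into 2 rows:
Placing characters:
  'c' => row 0
  'g' => row 1
  'l' => row 0
  'o' => row 1
  'm' => row 0
  'c' => row 1
  'l' => row 0
Rows:
  Row 0: "clml"
  Row 1: "goc"
First row length: 4

4


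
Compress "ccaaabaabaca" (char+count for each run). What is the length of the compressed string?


Input: ccaaabaabaca
Runs:
  'c' x 2 => "c2"
  'a' x 3 => "a3"
  'b' x 1 => "b1"
  'a' x 2 => "a2"
  'b' x 1 => "b1"
  'a' x 1 => "a1"
  'c' x 1 => "c1"
  'a' x 1 => "a1"
Compressed: "c2a3b1a2b1a1c1a1"
Compressed length: 16

16


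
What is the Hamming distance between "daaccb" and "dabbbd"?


Comparing "daaccb" and "dabbbd" position by position:
  Position 0: 'd' vs 'd' => same
  Position 1: 'a' vs 'a' => same
  Position 2: 'a' vs 'b' => differ
  Position 3: 'c' vs 'b' => differ
  Position 4: 'c' vs 'b' => differ
  Position 5: 'b' vs 'd' => differ
Total differences (Hamming distance): 4

4
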